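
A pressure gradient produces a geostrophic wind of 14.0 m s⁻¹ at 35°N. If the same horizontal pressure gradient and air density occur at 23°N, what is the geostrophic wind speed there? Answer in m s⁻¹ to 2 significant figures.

21 m s⁻¹

With the same pressure gradient and density, V_g ∝ 1/f ∝ 1/sin φ.
V₂ = V₁ · sin φ₁ / sin φ₂ = 14.0 × sin 35° / sin 23°
V₂ = 14.0 × 0.5736/0.3907 = 21 m s⁻¹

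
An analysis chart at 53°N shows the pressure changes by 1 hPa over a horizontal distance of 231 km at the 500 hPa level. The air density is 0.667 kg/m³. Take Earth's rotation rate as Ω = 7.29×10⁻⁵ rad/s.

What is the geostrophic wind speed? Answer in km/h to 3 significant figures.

Coriolis parameter at 53°N:
f = 2Ω sin φ = 2 × 7.29×10⁻⁵ × sin 53° = 1.16×10⁻⁴ s⁻¹
Pressure gradient: |∂P/∂n| = 100 Pa / 231000 m = 4.33×10⁻⁴ Pa/m
Geostrophic balance (pressure-gradient force = Coriolis force):
V_g = (1/(fρ)) |∂P/∂n| = 4.33×10⁻⁴ / (1.16×10⁻⁴ × 0.667) = 5.57 m/s
Converting: 5.57 m/s × 3.6 = 20.1 km/h

20.1 km/h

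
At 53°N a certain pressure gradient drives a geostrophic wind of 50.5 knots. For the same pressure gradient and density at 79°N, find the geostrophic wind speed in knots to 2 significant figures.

41 knots

With the same pressure gradient and density, V_g ∝ 1/f ∝ 1/sin φ.
V₂ = V₁ · sin φ₁ / sin φ₂ = 50.5 × sin 53° / sin 79°
V₂ = 50.5 × 0.7986/0.9816 = 41 knots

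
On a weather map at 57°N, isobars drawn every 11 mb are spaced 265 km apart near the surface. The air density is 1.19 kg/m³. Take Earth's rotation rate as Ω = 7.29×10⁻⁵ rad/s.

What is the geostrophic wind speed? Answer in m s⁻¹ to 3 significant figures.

28.5 m s⁻¹

Coriolis parameter at 57°N:
f = 2Ω sin φ = 2 × 7.29×10⁻⁵ × sin 57° = 1.22×10⁻⁴ s⁻¹
Pressure gradient: |∂P/∂n| = 1100 Pa / 265000 m = 4.15×10⁻³ Pa/m
Geostrophic balance (pressure-gradient force = Coriolis force):
V_g = (1/(fρ)) |∂P/∂n| = 4.15×10⁻³ / (1.22×10⁻⁴ × 1.19) = 28.5 m/s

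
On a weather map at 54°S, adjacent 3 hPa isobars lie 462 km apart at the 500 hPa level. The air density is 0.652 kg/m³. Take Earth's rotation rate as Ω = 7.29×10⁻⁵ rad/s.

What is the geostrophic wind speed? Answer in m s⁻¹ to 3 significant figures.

8.44 m s⁻¹

Coriolis parameter at 54°S:
f = 2Ω sin φ = 2 × 7.29×10⁻⁵ × sin 54° = 1.18×10⁻⁴ s⁻¹
Pressure gradient: |∂P/∂n| = 300 Pa / 462000 m = 6.49×10⁻⁴ Pa/m
Geostrophic balance (pressure-gradient force = Coriolis force):
V_g = (1/(fρ)) |∂P/∂n| = 6.49×10⁻⁴ / (1.18×10⁻⁴ × 0.652) = 8.44 m/s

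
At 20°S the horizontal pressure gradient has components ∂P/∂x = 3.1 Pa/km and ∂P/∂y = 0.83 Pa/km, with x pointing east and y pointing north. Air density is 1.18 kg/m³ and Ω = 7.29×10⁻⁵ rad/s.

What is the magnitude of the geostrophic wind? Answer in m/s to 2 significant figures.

55 m/s

Coriolis parameter at 20°S:
f = 2Ω sin φ = 2 × 7.29×10⁻⁵ × sin 20° = 4.99×10⁻⁵ s⁻¹
In the Southern Hemisphere f is negative: f = −4.99×10⁻⁵ s⁻¹.
Component geostrophic relations (x east, y north):
u_g = −(1/(fρ)) ∂P/∂y,  v_g = (1/(fρ)) ∂P/∂x
u_g = −(0.83×10⁻³)/(−4.99×10⁻⁵ × 1.18) = 14.1 m/s;  v_g = (3.1×10⁻³)/(−4.99×10⁻⁵ × 1.18) = −52.7 m/s
|V_g| = √(u_g² + v_g²) = 54.5 m/s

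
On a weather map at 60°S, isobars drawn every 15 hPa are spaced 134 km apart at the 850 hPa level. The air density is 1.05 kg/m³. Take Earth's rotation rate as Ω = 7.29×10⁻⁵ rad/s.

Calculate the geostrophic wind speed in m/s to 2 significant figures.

Coriolis parameter at 60°S:
f = 2Ω sin φ = 2 × 7.29×10⁻⁵ × sin 60° = 1.26×10⁻⁴ s⁻¹
Pressure gradient: |∂P/∂n| = 1500 Pa / 134000 m = 1.12×10⁻² Pa/m
Geostrophic balance (pressure-gradient force = Coriolis force):
V_g = (1/(fρ)) |∂P/∂n| = 1.12×10⁻² / (1.26×10⁻⁴ × 1.05) = 84.4 m/s

84 m/s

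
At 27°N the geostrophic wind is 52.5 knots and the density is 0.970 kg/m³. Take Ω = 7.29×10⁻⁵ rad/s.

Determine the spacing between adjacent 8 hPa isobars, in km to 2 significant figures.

Coriolis parameter at 27°N:
f = 2Ω sin φ = 2 × 7.29×10⁻⁵ × sin 27° = 6.62×10⁻⁵ s⁻¹
Wind speed in SI: 52.5 knots = 27.0 m/s
Geostrophic balance rearranged: |∂P/∂n| = f ρ V_g
|∂P/∂n| = 6.62×10⁻⁵ × 0.970 × 27.0 = 1.73×10⁻³ Pa/m
Isobar spacing: Δn = ΔP/|∂P/∂n| = 800 Pa / 1.73×10⁻³ Pa/m = 461335 m ≈ 460 km

460 km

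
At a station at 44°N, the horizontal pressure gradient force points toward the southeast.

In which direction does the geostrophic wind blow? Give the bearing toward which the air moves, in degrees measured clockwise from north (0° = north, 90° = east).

The pressure-gradient force points toward the southeast (bearing 135°).
Geostrophic balance: in the Northern Hemisphere the Coriolis force deflects motion to the right, so the geostrophic wind blows 90° to the right of the pressure-gradient force (low pressure on the left).
Rotating 135° by 90° clockwise gives 225° — the wind blows toward the southwest.

225°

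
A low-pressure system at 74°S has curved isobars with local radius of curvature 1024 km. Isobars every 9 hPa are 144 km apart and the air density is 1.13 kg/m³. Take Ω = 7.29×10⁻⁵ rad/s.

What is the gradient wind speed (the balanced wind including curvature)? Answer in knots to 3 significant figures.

62.6 knots

Coriolis parameter at 74°S:
f = 2Ω sin φ = 2 × 7.29×10⁻⁵ × sin 74° = 1.40×10⁻⁴ s⁻¹
Pressure gradient: |∂P/∂n| = 900 Pa / 144000 m = 6.25×10⁻³ Pa/m
Geostrophic speed: V_g = |∂P/∂n|/(fρ) = 6.25×10⁻³/(1.40×10⁻⁴ × 1.13) = 39.5 m/s
Around a low, centrifugal force acts outward with Coriolis, so pressure-gradient force balances both:
(1/ρ)|∂P/∂n| = fV + V²/R  →  V² + fR·V − fR·V_g = 0
With fR = 1.40×10⁻⁴ × 1024×10³ m = 144 m/s:
V = [−fR + √((fR)² + 4 fR V_g)]/2 = [−144 + √(144² + 4×144×39.5)]/2 = 32.2 m/s
Subgeostrophic (V < V_g = 39.5 m/s), as expected around a low.
Converting: 32.2 m/s × 1.944 = 62.6 knots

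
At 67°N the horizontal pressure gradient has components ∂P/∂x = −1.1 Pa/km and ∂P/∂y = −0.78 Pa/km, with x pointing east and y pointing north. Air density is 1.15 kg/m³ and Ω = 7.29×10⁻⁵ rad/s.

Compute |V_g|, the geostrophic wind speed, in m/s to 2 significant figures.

8.7 m/s

Coriolis parameter at 67°N:
f = 2Ω sin φ = 2 × 7.29×10⁻⁵ × sin 67° = 1.34×10⁻⁴ s⁻¹
Component geostrophic relations (x east, y north):
u_g = −(1/(fρ)) ∂P/∂y,  v_g = (1/(fρ)) ∂P/∂x
u_g = −(−0.78×10⁻³)/(1.34×10⁻⁴ × 1.15) = 5.05 m/s;  v_g = (−1.1×10⁻³)/(1.34×10⁻⁴ × 1.15) = −7.13 m/s
|V_g| = √(u_g² + v_g²) = 8.74 m/s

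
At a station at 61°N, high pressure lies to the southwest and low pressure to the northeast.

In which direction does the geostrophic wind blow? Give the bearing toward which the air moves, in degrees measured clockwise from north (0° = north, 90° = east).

The pressure-gradient force points toward the northeast (bearing 045°).
Geostrophic balance: in the Northern Hemisphere the Coriolis force deflects motion to the right, so the geostrophic wind blows 90° to the right of the pressure-gradient force (low pressure on the left).
Rotating 045° by 90° clockwise gives 135° — the wind blows toward the southeast.

135°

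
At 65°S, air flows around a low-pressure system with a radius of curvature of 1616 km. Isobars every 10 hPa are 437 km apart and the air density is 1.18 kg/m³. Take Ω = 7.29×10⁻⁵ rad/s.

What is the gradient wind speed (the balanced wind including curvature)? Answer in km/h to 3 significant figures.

49.6 km/h

Coriolis parameter at 65°S:
f = 2Ω sin φ = 2 × 7.29×10⁻⁵ × sin 65° = 1.32×10⁻⁴ s⁻¹
Pressure gradient: |∂P/∂n| = 1000 Pa / 437000 m = 2.29×10⁻³ Pa/m
Geostrophic speed: V_g = |∂P/∂n|/(fρ) = 2.29×10⁻³/(1.32×10⁻⁴ × 1.18) = 14.7 m/s
Around a low, centrifugal force acts outward with Coriolis, so pressure-gradient force balances both:
(1/ρ)|∂P/∂n| = fV + V²/R  →  V² + fR·V − fR·V_g = 0
With fR = 1.32×10⁻⁴ × 1616×10³ m = 214 m/s:
V = [−fR + √((fR)² + 4 fR V_g)]/2 = [−214 + √(214² + 4×214×14.7)]/2 = 13.8 m/s
Subgeostrophic (V < V_g = 14.7 m/s), as expected around a low.
Converting: 13.8 m/s × 3.6 = 49.6 km/h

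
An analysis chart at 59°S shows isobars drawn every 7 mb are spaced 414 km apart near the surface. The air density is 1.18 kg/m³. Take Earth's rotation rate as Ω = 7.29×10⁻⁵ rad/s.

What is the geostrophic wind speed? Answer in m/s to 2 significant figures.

11 m/s

Coriolis parameter at 59°S:
f = 2Ω sin φ = 2 × 7.29×10⁻⁵ × sin 59° = 1.25×10⁻⁴ s⁻¹
Pressure gradient: |∂P/∂n| = 700 Pa / 414000 m = 1.69×10⁻³ Pa/m
Geostrophic balance (pressure-gradient force = Coriolis force):
V_g = (1/(fρ)) |∂P/∂n| = 1.69×10⁻³ / (1.25×10⁻⁴ × 1.18) = 11.5 m/s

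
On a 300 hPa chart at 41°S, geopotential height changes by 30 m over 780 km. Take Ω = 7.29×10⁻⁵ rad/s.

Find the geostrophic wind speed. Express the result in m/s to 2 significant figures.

3.9 m/s

Coriolis parameter at 41°S:
f = 2Ω sin φ = 2 × 7.29×10⁻⁵ × sin 41° = 9.57×10⁻⁵ s⁻¹
Height gradient: |∂Z/∂n| = 30 m / 780000 m = 3.85×10⁻⁵
On a pressure surface, geostrophic balance gives V_g = (g/f)|∂Z/∂n|:
V_g = 9.81 × 3.85×10⁻⁵ / 9.57×10⁻⁵ = 3.94 m/s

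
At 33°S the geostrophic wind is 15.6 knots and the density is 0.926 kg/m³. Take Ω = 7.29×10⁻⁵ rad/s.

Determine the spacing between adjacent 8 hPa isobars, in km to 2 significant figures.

Coriolis parameter at 33°S:
f = 2Ω sin φ = 2 × 7.29×10⁻⁵ × sin 33° = 7.94×10⁻⁵ s⁻¹
Wind speed in SI: 15.6 knots = 8.03 m/s
Geostrophic balance rearranged: |∂P/∂n| = f ρ V_g
|∂P/∂n| = 7.94×10⁻⁵ × 0.926 × 8.03 = 5.90×10⁻⁴ Pa/m
Isobar spacing: Δn = ΔP/|∂P/∂n| = 800 Pa / 5.90×10⁻⁴ Pa/m = 1355658 m ≈ 1400 km

1400 km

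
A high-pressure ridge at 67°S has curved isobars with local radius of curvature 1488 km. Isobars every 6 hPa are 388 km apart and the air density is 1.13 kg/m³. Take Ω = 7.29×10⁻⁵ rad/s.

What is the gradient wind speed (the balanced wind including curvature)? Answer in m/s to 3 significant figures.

Coriolis parameter at 67°S:
f = 2Ω sin φ = 2 × 7.29×10⁻⁵ × sin 67° = 1.34×10⁻⁴ s⁻¹
Pressure gradient: |∂P/∂n| = 600 Pa / 388000 m = 1.55×10⁻³ Pa/m
Geostrophic speed: V_g = |∂P/∂n|/(fρ) = 1.55×10⁻³/(1.34×10⁻⁴ × 1.13) = 10.2 m/s
Around a high, pressure-gradient force acts outward with centrifugal, so Coriolis balances both:
fV = (1/ρ)|∂P/∂n| + V²/R  →  V² − fR·V + fR·V_g = 0
With fR = 1.34×10⁻⁴ × 1488×10³ m = 200 m/s:
V = [fR − √((fR)² − 4 fR V_g)]/2 = [200 − √(200² − 4×200×10.2)]/2 = 10.8 m/s
Supergeostrophic (V > V_g = 10.2 m/s), as expected around a high.

10.8 m/s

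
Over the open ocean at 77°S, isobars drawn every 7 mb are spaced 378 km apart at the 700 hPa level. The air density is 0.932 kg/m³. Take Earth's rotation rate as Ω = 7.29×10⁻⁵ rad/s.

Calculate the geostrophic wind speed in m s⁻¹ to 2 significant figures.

Coriolis parameter at 77°S:
f = 2Ω sin φ = 2 × 7.29×10⁻⁵ × sin 77° = 1.42×10⁻⁴ s⁻¹
Pressure gradient: |∂P/∂n| = 700 Pa / 378000 m = 1.85×10⁻³ Pa/m
Geostrophic balance (pressure-gradient force = Coriolis force):
V_g = (1/(fρ)) |∂P/∂n| = 1.85×10⁻³ / (1.42×10⁻⁴ × 0.932) = 14.0 m/s

14 m s⁻¹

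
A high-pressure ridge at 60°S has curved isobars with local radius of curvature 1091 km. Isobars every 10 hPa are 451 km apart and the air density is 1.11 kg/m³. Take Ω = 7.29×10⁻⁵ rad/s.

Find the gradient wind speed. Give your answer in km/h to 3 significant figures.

65.6 km/h

Coriolis parameter at 60°S:
f = 2Ω sin φ = 2 × 7.29×10⁻⁵ × sin 60° = 1.26×10⁻⁴ s⁻¹
Pressure gradient: |∂P/∂n| = 1000 Pa / 451000 m = 2.22×10⁻³ Pa/m
Geostrophic speed: V_g = |∂P/∂n|/(fρ) = 2.22×10⁻³/(1.26×10⁻⁴ × 1.11) = 15.8 m/s
Around a high, pressure-gradient force acts outward with centrifugal, so Coriolis balances both:
fV = (1/ρ)|∂P/∂n| + V²/R  →  V² − fR·V + fR·V_g = 0
With fR = 1.26×10⁻⁴ × 1091×10³ m = 138 m/s:
V = [fR − √((fR)² − 4 fR V_g)]/2 = [138 − √(138² − 4×138×15.8)]/2 = 18.2 m/s
Supergeostrophic (V > V_g = 15.8 m/s), as expected around a high.
Converting: 18.2 m/s × 3.6 = 65.6 km/h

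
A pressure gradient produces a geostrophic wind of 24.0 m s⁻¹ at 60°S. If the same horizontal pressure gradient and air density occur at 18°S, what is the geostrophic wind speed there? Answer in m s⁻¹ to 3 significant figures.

67.3 m s⁻¹

With the same pressure gradient and density, V_g ∝ 1/f ∝ 1/sin φ.
V₂ = V₁ · sin φ₁ / sin φ₂ = 24.0 × sin 60° / sin 18°
V₂ = 24.0 × 0.8660/0.3090 = 67.3 m s⁻¹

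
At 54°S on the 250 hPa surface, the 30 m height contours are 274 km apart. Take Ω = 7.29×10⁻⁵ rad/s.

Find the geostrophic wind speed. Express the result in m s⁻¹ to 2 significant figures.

9.1 m s⁻¹

Coriolis parameter at 54°S:
f = 2Ω sin φ = 2 × 7.29×10⁻⁵ × sin 54° = 1.18×10⁻⁴ s⁻¹
Height gradient: |∂Z/∂n| = 30 m / 274000 m = 1.09×10⁻⁴
On a pressure surface, geostrophic balance gives V_g = (g/f)|∂Z/∂n|:
V_g = 9.81 × 1.09×10⁻⁴ / 1.18×10⁻⁴ = 9.11 m/s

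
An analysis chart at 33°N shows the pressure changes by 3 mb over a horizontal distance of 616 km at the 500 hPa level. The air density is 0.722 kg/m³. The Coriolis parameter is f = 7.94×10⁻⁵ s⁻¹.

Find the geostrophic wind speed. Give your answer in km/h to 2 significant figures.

Pressure gradient: |∂P/∂n| = 300 Pa / 616000 m = 4.87×10⁻⁴ Pa/m
Geostrophic balance (pressure-gradient force = Coriolis force):
V_g = (1/(fρ)) |∂P/∂n| = 4.87×10⁻⁴ / (7.94×10⁻⁵ × 0.722) = 8.50 m/s
Converting: 8.50 m/s × 3.6 = 31 km/h

31 km/h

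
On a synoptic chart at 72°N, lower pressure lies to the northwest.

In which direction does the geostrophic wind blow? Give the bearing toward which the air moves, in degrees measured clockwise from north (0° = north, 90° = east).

045°

The pressure-gradient force points toward the northwest (bearing 315°).
Geostrophic balance: in the Northern Hemisphere the Coriolis force deflects motion to the right, so the geostrophic wind blows 90° to the right of the pressure-gradient force (low pressure on the left).
Rotating 315° by 90° clockwise gives 045° — the wind blows toward the northeast.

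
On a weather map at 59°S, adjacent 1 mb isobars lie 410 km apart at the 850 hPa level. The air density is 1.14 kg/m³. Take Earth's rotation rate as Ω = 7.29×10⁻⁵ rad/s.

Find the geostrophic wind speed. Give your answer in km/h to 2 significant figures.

Coriolis parameter at 59°S:
f = 2Ω sin φ = 2 × 7.29×10⁻⁵ × sin 59° = 1.25×10⁻⁴ s⁻¹
Pressure gradient: |∂P/∂n| = 100 Pa / 410000 m = 2.44×10⁻⁴ Pa/m
Geostrophic balance (pressure-gradient force = Coriolis force):
V_g = (1/(fρ)) |∂P/∂n| = 2.44×10⁻⁴ / (1.25×10⁻⁴ × 1.14) = 1.71 m/s
Converting: 1.71 m/s × 3.6 = 6.2 km/h

6.2 km/h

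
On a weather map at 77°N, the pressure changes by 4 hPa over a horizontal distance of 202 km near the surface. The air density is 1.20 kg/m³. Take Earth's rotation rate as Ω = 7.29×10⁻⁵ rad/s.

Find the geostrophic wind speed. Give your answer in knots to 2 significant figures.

23 knots

Coriolis parameter at 77°N:
f = 2Ω sin φ = 2 × 7.29×10⁻⁵ × sin 77° = 1.42×10⁻⁴ s⁻¹
Pressure gradient: |∂P/∂n| = 400 Pa / 202000 m = 1.98×10⁻³ Pa/m
Geostrophic balance (pressure-gradient force = Coriolis force):
V_g = (1/(fρ)) |∂P/∂n| = 1.98×10⁻³ / (1.42×10⁻⁴ × 1.20) = 11.6 m/s
Converting: 11.6 m/s × 1.944 = 23 knots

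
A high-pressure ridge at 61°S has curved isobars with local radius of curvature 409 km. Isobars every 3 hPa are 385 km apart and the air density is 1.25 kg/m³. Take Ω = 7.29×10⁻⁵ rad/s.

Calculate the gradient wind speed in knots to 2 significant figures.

11 knots

Coriolis parameter at 61°S:
f = 2Ω sin φ = 2 × 7.29×10⁻⁵ × sin 61° = 1.28×10⁻⁴ s⁻¹
Pressure gradient: |∂P/∂n| = 300 Pa / 385000 m = 7.79×10⁻⁴ Pa/m
Geostrophic speed: V_g = |∂P/∂n|/(fρ) = 7.79×10⁻⁴/(1.28×10⁻⁴ × 1.25) = 4.89 m/s
Around a high, pressure-gradient force acts outward with centrifugal, so Coriolis balances both:
fV = (1/ρ)|∂P/∂n| + V²/R  →  V² − fR·V + fR·V_g = 0
With fR = 1.28×10⁻⁴ × 409×10³ m = 52.2 m/s:
V = [fR − √((fR)² − 4 fR V_g)]/2 = [52.2 − √(52.2² − 4×52.2×4.89)]/2 = 5.46 m/s
Supergeostrophic (V > V_g = 4.89 m/s), as expected around a high.
Converting: 5.46 m/s × 1.944 = 11 knots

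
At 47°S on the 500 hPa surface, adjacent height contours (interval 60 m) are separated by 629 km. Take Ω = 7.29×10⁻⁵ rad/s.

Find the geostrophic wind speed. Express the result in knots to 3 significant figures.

17.1 knots

Coriolis parameter at 47°S:
f = 2Ω sin φ = 2 × 7.29×10⁻⁵ × sin 47° = 1.07×10⁻⁴ s⁻¹
Height gradient: |∂Z/∂n| = 60 m / 629000 m = 9.54×10⁻⁵
On a pressure surface, geostrophic balance gives V_g = (g/f)|∂Z/∂n|:
V_g = 9.81 × 9.54×10⁻⁵ / 1.07×10⁻⁴ = 8.78 m/s
Converting: 8.78 m/s × 1.944 = 17.1 knots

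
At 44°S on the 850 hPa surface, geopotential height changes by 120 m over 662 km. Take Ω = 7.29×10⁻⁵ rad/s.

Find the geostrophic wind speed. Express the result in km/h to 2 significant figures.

63 km/h

Coriolis parameter at 44°S:
f = 2Ω sin φ = 2 × 7.29×10⁻⁵ × sin 44° = 1.01×10⁻⁴ s⁻¹
Height gradient: |∂Z/∂n| = 120 m / 662000 m = 1.81×10⁻⁴
On a pressure surface, geostrophic balance gives V_g = (g/f)|∂Z/∂n|:
V_g = 9.81 × 1.81×10⁻⁴ / 1.01×10⁻⁴ = 17.6 m/s
Converting: 17.6 m/s × 3.6 = 63 km/h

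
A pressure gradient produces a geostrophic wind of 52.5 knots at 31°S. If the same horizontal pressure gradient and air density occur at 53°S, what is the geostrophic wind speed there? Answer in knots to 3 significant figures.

33.9 knots

With the same pressure gradient and density, V_g ∝ 1/f ∝ 1/sin φ.
V₂ = V₁ · sin φ₁ / sin φ₂ = 52.5 × sin 31° / sin 53°
V₂ = 52.5 × 0.5150/0.7986 = 33.9 knots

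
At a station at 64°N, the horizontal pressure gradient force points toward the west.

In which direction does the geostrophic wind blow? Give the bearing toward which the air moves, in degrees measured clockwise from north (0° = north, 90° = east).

000°

The pressure-gradient force points toward the west (bearing 270°).
Geostrophic balance: in the Northern Hemisphere the Coriolis force deflects motion to the right, so the geostrophic wind blows 90° to the right of the pressure-gradient force (low pressure on the left).
Rotating 270° by 90° clockwise gives 000° — the wind blows toward the north.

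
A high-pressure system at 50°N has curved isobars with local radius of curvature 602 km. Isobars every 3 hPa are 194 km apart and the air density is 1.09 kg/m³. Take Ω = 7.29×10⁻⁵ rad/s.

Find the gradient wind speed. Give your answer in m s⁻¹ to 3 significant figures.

17.0 m s⁻¹

Coriolis parameter at 50°N:
f = 2Ω sin φ = 2 × 7.29×10⁻⁵ × sin 50° = 1.12×10⁻⁴ s⁻¹
Pressure gradient: |∂P/∂n| = 300 Pa / 194000 m = 1.55×10⁻³ Pa/m
Geostrophic speed: V_g = |∂P/∂n|/(fρ) = 1.55×10⁻³/(1.12×10⁻⁴ × 1.09) = 12.7 m/s
Around a high, pressure-gradient force acts outward with centrifugal, so Coriolis balances both:
fV = (1/ρ)|∂P/∂n| + V²/R  →  V² − fR·V + fR·V_g = 0
With fR = 1.12×10⁻⁴ × 602×10³ m = 67.2 m/s:
V = [fR − √((fR)² − 4 fR V_g)]/2 = [67.2 − √(67.2² − 4×67.2×12.7)]/2 = 17 m/s
Supergeostrophic (V > V_g = 12.7 m/s), as expected around a high.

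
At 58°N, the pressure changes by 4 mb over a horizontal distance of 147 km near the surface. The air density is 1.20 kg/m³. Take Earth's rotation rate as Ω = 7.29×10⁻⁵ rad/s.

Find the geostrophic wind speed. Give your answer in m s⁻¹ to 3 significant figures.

18.3 m s⁻¹

Coriolis parameter at 58°N:
f = 2Ω sin φ = 2 × 7.29×10⁻⁵ × sin 58° = 1.24×10⁻⁴ s⁻¹
Pressure gradient: |∂P/∂n| = 400 Pa / 147000 m = 2.72×10⁻³ Pa/m
Geostrophic balance (pressure-gradient force = Coriolis force):
V_g = (1/(fρ)) |∂P/∂n| = 2.72×10⁻³ / (1.24×10⁻⁴ × 1.20) = 18.3 m/s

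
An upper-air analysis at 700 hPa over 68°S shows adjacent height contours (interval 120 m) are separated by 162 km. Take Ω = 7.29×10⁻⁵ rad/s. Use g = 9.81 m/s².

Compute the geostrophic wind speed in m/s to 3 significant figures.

53.8 m/s

Coriolis parameter at 68°S:
f = 2Ω sin φ = 2 × 7.29×10⁻⁵ × sin 68° = 1.35×10⁻⁴ s⁻¹
Height gradient: |∂Z/∂n| = 120 m / 162000 m = 7.41×10⁻⁴
On a pressure surface, geostrophic balance gives V_g = (g/f)|∂Z/∂n|:
V_g = 9.81 × 7.41×10⁻⁴ / 1.35×10⁻⁴ = 53.8 m/s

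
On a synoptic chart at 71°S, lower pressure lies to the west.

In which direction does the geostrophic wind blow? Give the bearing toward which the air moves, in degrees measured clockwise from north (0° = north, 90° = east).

180°

The pressure-gradient force points toward the west (bearing 270°).
Geostrophic balance: in the Southern Hemisphere the Coriolis force deflects motion to the left, so the geostrophic wind blows 90° to the left of the pressure-gradient force (low pressure on the right).
Rotating 270° by 90° counterclockwise gives 180° — the wind blows toward the south.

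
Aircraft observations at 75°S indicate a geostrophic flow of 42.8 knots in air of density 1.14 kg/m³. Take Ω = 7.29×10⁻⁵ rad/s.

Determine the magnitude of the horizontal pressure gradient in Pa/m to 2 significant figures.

3.5×10⁻³ Pa/m

Coriolis parameter at 75°S:
f = 2Ω sin φ = 2 × 7.29×10⁻⁵ × sin 75° = 1.41×10⁻⁴ s⁻¹
Wind speed in SI: 42.8 knots = 22.0 m/s
Geostrophic balance rearranged: |∂P/∂n| = f ρ V_g
|∂P/∂n| = 1.41×10⁻⁴ × 1.14 × 22.0 = 3.53×10⁻³ Pa/m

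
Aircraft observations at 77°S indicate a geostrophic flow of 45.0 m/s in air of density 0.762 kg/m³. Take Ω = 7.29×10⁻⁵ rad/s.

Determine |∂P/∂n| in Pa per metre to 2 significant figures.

Coriolis parameter at 77°S:
f = 2Ω sin φ = 2 × 7.29×10⁻⁵ × sin 77° = 1.42×10⁻⁴ s⁻¹
Geostrophic balance rearranged: |∂P/∂n| = f ρ V_g
|∂P/∂n| = 1.42×10⁻⁴ × 0.762 × 45.0 = 4.87×10⁻³ Pa/m

4.9×10⁻³ Pa/m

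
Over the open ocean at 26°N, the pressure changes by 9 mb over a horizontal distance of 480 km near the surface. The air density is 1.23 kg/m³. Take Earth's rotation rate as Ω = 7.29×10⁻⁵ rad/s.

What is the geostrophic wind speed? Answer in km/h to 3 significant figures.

85.9 km/h

Coriolis parameter at 26°N:
f = 2Ω sin φ = 2 × 7.29×10⁻⁵ × sin 26° = 6.39×10⁻⁵ s⁻¹
Pressure gradient: |∂P/∂n| = 900 Pa / 480000 m = 1.88×10⁻³ Pa/m
Geostrophic balance (pressure-gradient force = Coriolis force):
V_g = (1/(fρ)) |∂P/∂n| = 1.88×10⁻³ / (6.39×10⁻⁵ × 1.23) = 23.9 m/s
Converting: 23.9 m/s × 3.6 = 85.9 km/h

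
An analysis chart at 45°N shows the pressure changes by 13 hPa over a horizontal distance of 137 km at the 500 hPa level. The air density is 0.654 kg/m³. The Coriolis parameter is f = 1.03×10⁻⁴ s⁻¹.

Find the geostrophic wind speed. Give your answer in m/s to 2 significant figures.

140 m/s

Pressure gradient: |∂P/∂n| = 1300 Pa / 137000 m = 9.49×10⁻³ Pa/m
Geostrophic balance (pressure-gradient force = Coriolis force):
V_g = (1/(fρ)) |∂P/∂n| = 9.49×10⁻³ / (1.03×10⁻⁴ × 0.654) = 141 m/s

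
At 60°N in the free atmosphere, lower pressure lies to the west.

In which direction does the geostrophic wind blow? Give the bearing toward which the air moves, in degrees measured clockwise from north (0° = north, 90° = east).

000°

The pressure-gradient force points toward the west (bearing 270°).
Geostrophic balance: in the Northern Hemisphere the Coriolis force deflects motion to the right, so the geostrophic wind blows 90° to the right of the pressure-gradient force (low pressure on the left).
Rotating 270° by 90° clockwise gives 000° — the wind blows toward the north.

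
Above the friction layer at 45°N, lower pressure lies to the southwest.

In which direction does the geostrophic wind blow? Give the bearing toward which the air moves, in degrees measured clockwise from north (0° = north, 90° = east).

The pressure-gradient force points toward the southwest (bearing 225°).
Geostrophic balance: in the Northern Hemisphere the Coriolis force deflects motion to the right, so the geostrophic wind blows 90° to the right of the pressure-gradient force (low pressure on the left).
Rotating 225° by 90° clockwise gives 315° — the wind blows toward the northwest.

315°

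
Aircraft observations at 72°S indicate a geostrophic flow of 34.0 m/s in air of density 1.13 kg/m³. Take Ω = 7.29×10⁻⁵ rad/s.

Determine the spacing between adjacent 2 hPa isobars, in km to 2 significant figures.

Coriolis parameter at 72°S:
f = 2Ω sin φ = 2 × 7.29×10⁻⁵ × sin 72° = 1.39×10⁻⁴ s⁻¹
Geostrophic balance rearranged: |∂P/∂n| = f ρ V_g
|∂P/∂n| = 1.39×10⁻⁴ × 1.13 × 34.0 = 5.33×10⁻³ Pa/m
Isobar spacing: Δn = ΔP/|∂P/∂n| = 200 Pa / 5.33×10⁻³ Pa/m = 37541 m ≈ 38 km

38 km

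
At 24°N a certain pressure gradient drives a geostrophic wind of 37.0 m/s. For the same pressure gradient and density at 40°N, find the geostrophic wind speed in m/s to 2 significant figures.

With the same pressure gradient and density, V_g ∝ 1/f ∝ 1/sin φ.
V₂ = V₁ · sin φ₁ / sin φ₂ = 37.0 × sin 24° / sin 40°
V₂ = 37.0 × 0.4067/0.6428 = 23 m/s

23 m/s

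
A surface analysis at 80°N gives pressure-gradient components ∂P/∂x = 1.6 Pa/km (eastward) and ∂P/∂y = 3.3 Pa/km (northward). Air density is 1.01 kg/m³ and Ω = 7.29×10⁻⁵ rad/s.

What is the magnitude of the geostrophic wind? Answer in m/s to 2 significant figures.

Coriolis parameter at 80°N:
f = 2Ω sin φ = 2 × 7.29×10⁻⁵ × sin 80° = 1.44×10⁻⁴ s⁻¹
Component geostrophic relations (x east, y north):
u_g = −(1/(fρ)) ∂P/∂y,  v_g = (1/(fρ)) ∂P/∂x
u_g = −(3.3×10⁻³)/(1.44×10⁻⁴ × 1.01) = −22.8 m/s;  v_g = (1.6×10⁻³)/(1.44×10⁻⁴ × 1.01) = 11.0 m/s
|V_g| = √(u_g² + v_g²) = 25.3 m/s

25 m/s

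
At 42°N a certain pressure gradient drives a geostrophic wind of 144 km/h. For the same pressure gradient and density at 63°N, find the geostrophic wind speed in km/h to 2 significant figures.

110 km/h

With the same pressure gradient and density, V_g ∝ 1/f ∝ 1/sin φ.
V₂ = V₁ · sin φ₁ / sin φ₂ = 144 × sin 42° / sin 63°
V₂ = 144 × 0.6691/0.8910 = 110 km/h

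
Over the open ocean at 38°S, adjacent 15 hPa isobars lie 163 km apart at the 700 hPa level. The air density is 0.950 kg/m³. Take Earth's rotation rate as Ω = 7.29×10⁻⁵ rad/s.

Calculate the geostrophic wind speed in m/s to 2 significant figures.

110 m/s

Coriolis parameter at 38°S:
f = 2Ω sin φ = 2 × 7.29×10⁻⁵ × sin 38° = 8.98×10⁻⁵ s⁻¹
Pressure gradient: |∂P/∂n| = 1500 Pa / 163000 m = 9.20×10⁻³ Pa/m
Geostrophic balance (pressure-gradient force = Coriolis force):
V_g = (1/(fρ)) |∂P/∂n| = 9.20×10⁻³ / (8.98×10⁻⁵ × 0.950) = 108 m/s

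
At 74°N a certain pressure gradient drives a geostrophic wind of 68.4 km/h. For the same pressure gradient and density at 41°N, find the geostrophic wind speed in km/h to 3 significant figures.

100 km/h

With the same pressure gradient and density, V_g ∝ 1/f ∝ 1/sin φ.
V₂ = V₁ · sin φ₁ / sin φ₂ = 68.4 × sin 74° / sin 41°
V₂ = 68.4 × 0.9613/0.6561 = 100 km/h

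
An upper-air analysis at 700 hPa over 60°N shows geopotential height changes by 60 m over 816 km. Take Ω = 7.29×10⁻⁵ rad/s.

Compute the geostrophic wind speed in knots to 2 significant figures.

Coriolis parameter at 60°N:
f = 2Ω sin φ = 2 × 7.29×10⁻⁵ × sin 60° = 1.26×10⁻⁴ s⁻¹
Height gradient: |∂Z/∂n| = 60 m / 816000 m = 7.35×10⁻⁵
On a pressure surface, geostrophic balance gives V_g = (g/f)|∂Z/∂n|:
V_g = 9.81 × 7.35×10⁻⁵ / 1.26×10⁻⁴ = 5.71 m/s
Converting: 5.71 m/s × 1.944 = 11 knots

11 knots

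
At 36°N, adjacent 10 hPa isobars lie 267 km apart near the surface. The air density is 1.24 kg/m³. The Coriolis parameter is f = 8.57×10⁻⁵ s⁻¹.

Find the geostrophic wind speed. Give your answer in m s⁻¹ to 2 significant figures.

35 m s⁻¹

Pressure gradient: |∂P/∂n| = 1000 Pa / 267000 m = 3.75×10⁻³ Pa/m
Geostrophic balance (pressure-gradient force = Coriolis force):
V_g = (1/(fρ)) |∂P/∂n| = 3.75×10⁻³ / (8.57×10⁻⁵ × 1.24) = 35.2 m/s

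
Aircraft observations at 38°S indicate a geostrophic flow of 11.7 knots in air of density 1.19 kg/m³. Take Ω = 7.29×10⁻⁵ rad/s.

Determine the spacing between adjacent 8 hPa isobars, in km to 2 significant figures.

Coriolis parameter at 38°S:
f = 2Ω sin φ = 2 × 7.29×10⁻⁵ × sin 38° = 8.98×10⁻⁵ s⁻¹
Wind speed in SI: 11.7 knots = 6.02 m/s
Geostrophic balance rearranged: |∂P/∂n| = f ρ V_g
|∂P/∂n| = 8.98×10⁻⁵ × 1.19 × 6.02 = 6.43×10⁻⁴ Pa/m
Isobar spacing: Δn = ΔP/|∂P/∂n| = 800 Pa / 6.43×10⁻⁴ Pa/m = 1244284 m ≈ 1200 km

1200 km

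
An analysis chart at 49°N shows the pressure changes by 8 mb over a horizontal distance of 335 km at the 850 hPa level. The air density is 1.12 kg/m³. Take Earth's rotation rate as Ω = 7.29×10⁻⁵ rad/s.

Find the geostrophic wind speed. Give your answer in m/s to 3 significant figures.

Coriolis parameter at 49°N:
f = 2Ω sin φ = 2 × 7.29×10⁻⁵ × sin 49° = 1.10×10⁻⁴ s⁻¹
Pressure gradient: |∂P/∂n| = 800 Pa / 335000 m = 2.39×10⁻³ Pa/m
Geostrophic balance (pressure-gradient force = Coriolis force):
V_g = (1/(fρ)) |∂P/∂n| = 2.39×10⁻³ / (1.10×10⁻⁴ × 1.12) = 19.4 m/s

19.4 m/s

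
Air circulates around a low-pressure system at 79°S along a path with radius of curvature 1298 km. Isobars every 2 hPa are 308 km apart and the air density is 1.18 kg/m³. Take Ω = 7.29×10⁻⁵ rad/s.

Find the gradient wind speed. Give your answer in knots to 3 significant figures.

7.33 knots

Coriolis parameter at 79°S:
f = 2Ω sin φ = 2 × 7.29×10⁻⁵ × sin 79° = 1.43×10⁻⁴ s⁻¹
Pressure gradient: |∂P/∂n| = 200 Pa / 308000 m = 6.49×10⁻⁴ Pa/m
Geostrophic speed: V_g = |∂P/∂n|/(fρ) = 6.49×10⁻⁴/(1.43×10⁻⁴ × 1.18) = 3.84 m/s
Around a low, centrifugal force acts outward with Coriolis, so pressure-gradient force balances both:
(1/ρ)|∂P/∂n| = fV + V²/R  →  V² + fR·V − fR·V_g = 0
With fR = 1.43×10⁻⁴ × 1298×10³ m = 186 m/s:
V = [−fR + √((fR)² + 4 fR V_g)]/2 = [−186 + √(186² + 4×186×3.84)]/2 = 3.77 m/s
Subgeostrophic (V < V_g = 3.84 m/s), as expected around a low.
Converting: 3.77 m/s × 1.944 = 7.33 knots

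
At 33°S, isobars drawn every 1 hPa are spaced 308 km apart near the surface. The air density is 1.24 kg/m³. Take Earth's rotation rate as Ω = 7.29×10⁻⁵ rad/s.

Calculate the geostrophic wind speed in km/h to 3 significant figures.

Coriolis parameter at 33°S:
f = 2Ω sin φ = 2 × 7.29×10⁻⁵ × sin 33° = 7.94×10⁻⁵ s⁻¹
Pressure gradient: |∂P/∂n| = 100 Pa / 308000 m = 3.25×10⁻⁴ Pa/m
Geostrophic balance (pressure-gradient force = Coriolis force):
V_g = (1/(fρ)) |∂P/∂n| = 3.25×10⁻⁴ / (7.94×10⁻⁵ × 1.24) = 3.30 m/s
Converting: 3.30 m/s × 3.6 = 11.9 km/h

11.9 km/h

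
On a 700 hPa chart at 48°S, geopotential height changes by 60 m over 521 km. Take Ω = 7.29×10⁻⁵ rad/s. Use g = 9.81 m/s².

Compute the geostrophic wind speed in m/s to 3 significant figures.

Coriolis parameter at 48°S:
f = 2Ω sin φ = 2 × 7.29×10⁻⁵ × sin 48° = 1.08×10⁻⁴ s⁻¹
Height gradient: |∂Z/∂n| = 60 m / 521000 m = 1.15×10⁻⁴
On a pressure surface, geostrophic balance gives V_g = (g/f)|∂Z/∂n|:
V_g = 9.81 × 1.15×10⁻⁴ / 1.08×10⁻⁴ = 10.4 m/s

10.4 m/s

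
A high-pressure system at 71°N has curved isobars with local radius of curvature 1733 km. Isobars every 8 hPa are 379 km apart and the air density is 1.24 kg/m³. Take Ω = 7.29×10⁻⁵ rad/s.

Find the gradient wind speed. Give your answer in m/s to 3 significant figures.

Coriolis parameter at 71°N:
f = 2Ω sin φ = 2 × 7.29×10⁻⁵ × sin 71° = 1.38×10⁻⁴ s⁻¹
Pressure gradient: |∂P/∂n| = 800 Pa / 379000 m = 2.11×10⁻³ Pa/m
Geostrophic speed: V_g = |∂P/∂n|/(fρ) = 2.11×10⁻³/(1.38×10⁻⁴ × 1.24) = 12.3 m/s
Around a high, pressure-gradient force acts outward with centrifugal, so Coriolis balances both:
fV = (1/ρ)|∂P/∂n| + V²/R  →  V² − fR·V + fR·V_g = 0
With fR = 1.38×10⁻⁴ × 1733×10³ m = 239 m/s:
V = [fR − √((fR)² − 4 fR V_g)]/2 = [239 − √(239² − 4×239×12.3)]/2 = 13.1 m/s
Supergeostrophic (V > V_g = 12.3 m/s), as expected around a high.

13.1 m/s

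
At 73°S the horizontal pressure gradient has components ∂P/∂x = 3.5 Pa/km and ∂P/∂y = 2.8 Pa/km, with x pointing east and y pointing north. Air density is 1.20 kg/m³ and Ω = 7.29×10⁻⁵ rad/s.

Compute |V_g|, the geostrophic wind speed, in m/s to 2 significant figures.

Coriolis parameter at 73°S:
f = 2Ω sin φ = 2 × 7.29×10⁻⁵ × sin 73° = 1.39×10⁻⁴ s⁻¹
In the Southern Hemisphere f is negative: f = −1.39×10⁻⁴ s⁻¹.
Component geostrophic relations (x east, y north):
u_g = −(1/(fρ)) ∂P/∂y,  v_g = (1/(fρ)) ∂P/∂x
u_g = −(2.8×10⁻³)/(−1.39×10⁻⁴ × 1.20) = 16.7 m/s;  v_g = (3.5×10⁻³)/(−1.39×10⁻⁴ × 1.20) = −20.9 m/s
|V_g| = √(u_g² + v_g²) = 26.8 m/s

27 m/s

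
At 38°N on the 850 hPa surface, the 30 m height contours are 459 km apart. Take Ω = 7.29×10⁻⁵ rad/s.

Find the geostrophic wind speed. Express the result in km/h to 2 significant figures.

Coriolis parameter at 38°N:
f = 2Ω sin φ = 2 × 7.29×10⁻⁵ × sin 38° = 8.98×10⁻⁵ s⁻¹
Height gradient: |∂Z/∂n| = 30 m / 459000 m = 6.54×10⁻⁵
On a pressure surface, geostrophic balance gives V_g = (g/f)|∂Z/∂n|:
V_g = 9.81 × 6.54×10⁻⁵ / 8.98×10⁻⁵ = 7.14 m/s
Converting: 7.14 m/s × 3.6 = 26 km/h

26 km/h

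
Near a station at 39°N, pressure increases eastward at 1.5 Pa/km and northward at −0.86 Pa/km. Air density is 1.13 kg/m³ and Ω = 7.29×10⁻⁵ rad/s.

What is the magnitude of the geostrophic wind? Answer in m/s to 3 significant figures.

16.7 m/s

Coriolis parameter at 39°N:
f = 2Ω sin φ = 2 × 7.29×10⁻⁵ × sin 39° = 9.18×10⁻⁵ s⁻¹
Component geostrophic relations (x east, y north):
u_g = −(1/(fρ)) ∂P/∂y,  v_g = (1/(fρ)) ∂P/∂x
u_g = −(−0.86×10⁻³)/(9.18×10⁻⁵ × 1.13) = 8.29 m/s;  v_g = (1.5×10⁻³)/(9.18×10⁻⁵ × 1.13) = 14.5 m/s
|V_g| = √(u_g² + v_g²) = 16.7 m/s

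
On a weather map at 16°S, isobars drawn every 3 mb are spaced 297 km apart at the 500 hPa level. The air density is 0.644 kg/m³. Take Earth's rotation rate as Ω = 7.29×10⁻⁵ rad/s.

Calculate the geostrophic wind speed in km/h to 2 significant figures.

Coriolis parameter at 16°S:
f = 2Ω sin φ = 2 × 7.29×10⁻⁵ × sin 16° = 4.02×10⁻⁵ s⁻¹
Pressure gradient: |∂P/∂n| = 300 Pa / 297000 m = 1.01×10⁻³ Pa/m
Geostrophic balance (pressure-gradient force = Coriolis force):
V_g = (1/(fρ)) |∂P/∂n| = 1.01×10⁻³ / (4.02×10⁻⁵ × 0.644) = 39.0 m/s
Converting: 39.0 m/s × 3.6 = 140 km/h

140 km/h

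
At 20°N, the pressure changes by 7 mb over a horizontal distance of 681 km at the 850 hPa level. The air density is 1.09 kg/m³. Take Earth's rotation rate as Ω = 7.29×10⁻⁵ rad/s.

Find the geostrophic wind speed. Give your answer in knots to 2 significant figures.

Coriolis parameter at 20°N:
f = 2Ω sin φ = 2 × 7.29×10⁻⁵ × sin 20° = 4.99×10⁻⁵ s⁻¹
Pressure gradient: |∂P/∂n| = 700 Pa / 681000 m = 1.03×10⁻³ Pa/m
Geostrophic balance (pressure-gradient force = Coriolis force):
V_g = (1/(fρ)) |∂P/∂n| = 1.03×10⁻³ / (4.99×10⁻⁵ × 1.09) = 18.9 m/s
Converting: 18.9 m/s × 1.944 = 37 knots

37 knots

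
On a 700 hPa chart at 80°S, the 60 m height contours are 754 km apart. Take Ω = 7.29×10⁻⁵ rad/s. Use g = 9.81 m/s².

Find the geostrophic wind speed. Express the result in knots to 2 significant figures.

Coriolis parameter at 80°S:
f = 2Ω sin φ = 2 × 7.29×10⁻⁵ × sin 80° = 1.44×10⁻⁴ s⁻¹
Height gradient: |∂Z/∂n| = 60 m / 754000 m = 7.96×10⁻⁵
On a pressure surface, geostrophic balance gives V_g = (g/f)|∂Z/∂n|:
V_g = 9.81 × 7.96×10⁻⁵ / 1.44×10⁻⁴ = 5.44 m/s
Converting: 5.44 m/s × 1.944 = 11 knots

11 knots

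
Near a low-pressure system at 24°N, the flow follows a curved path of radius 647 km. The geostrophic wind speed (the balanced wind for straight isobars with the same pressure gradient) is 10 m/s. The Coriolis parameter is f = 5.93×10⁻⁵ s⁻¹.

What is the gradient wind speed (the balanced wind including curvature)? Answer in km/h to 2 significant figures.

Around a low, centrifugal force acts outward with Coriolis, so pressure-gradient force balances both:
(1/ρ)|∂P/∂n| = fV + V²/R  →  V² + fR·V − fR·V_g = 0
With fR = 5.93×10⁻⁵ × 647×10³ m = 38.4 m/s:
V = [−fR + √((fR)² + 4 fR V_g)]/2 = [−38.4 + √(38.4² + 4×38.4×10)]/2 = 8.23 m/s
Subgeostrophic (V < V_g = 10 m/s), as expected around a low.
Converting: 8.23 m/s × 3.6 = 30 km/h

30 km/h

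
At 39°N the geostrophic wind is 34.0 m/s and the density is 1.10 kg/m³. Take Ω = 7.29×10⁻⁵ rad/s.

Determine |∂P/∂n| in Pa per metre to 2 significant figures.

3.4×10⁻³ Pa/m

Coriolis parameter at 39°N:
f = 2Ω sin φ = 2 × 7.29×10⁻⁵ × sin 39° = 9.18×10⁻⁵ s⁻¹
Geostrophic balance rearranged: |∂P/∂n| = f ρ V_g
|∂P/∂n| = 9.18×10⁻⁵ × 1.10 × 34.0 = 3.43×10⁻³ Pa/m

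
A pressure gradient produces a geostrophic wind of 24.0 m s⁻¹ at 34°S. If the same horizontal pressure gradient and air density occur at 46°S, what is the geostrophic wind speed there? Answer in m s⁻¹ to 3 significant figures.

18.7 m s⁻¹

With the same pressure gradient and density, V_g ∝ 1/f ∝ 1/sin φ.
V₂ = V₁ · sin φ₁ / sin φ₂ = 24.0 × sin 34° / sin 46°
V₂ = 24.0 × 0.5592/0.7193 = 18.7 m s⁻¹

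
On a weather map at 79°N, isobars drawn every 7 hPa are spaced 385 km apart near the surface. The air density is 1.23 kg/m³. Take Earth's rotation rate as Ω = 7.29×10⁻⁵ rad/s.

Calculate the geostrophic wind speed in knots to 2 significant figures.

Coriolis parameter at 79°N:
f = 2Ω sin φ = 2 × 7.29×10⁻⁵ × sin 79° = 1.43×10⁻⁴ s⁻¹
Pressure gradient: |∂P/∂n| = 700 Pa / 385000 m = 1.82×10⁻³ Pa/m
Geostrophic balance (pressure-gradient force = Coriolis force):
V_g = (1/(fρ)) |∂P/∂n| = 1.82×10⁻³ / (1.43×10⁻⁴ × 1.23) = 10.3 m/s
Converting: 10.3 m/s × 1.944 = 20 knots

20 knots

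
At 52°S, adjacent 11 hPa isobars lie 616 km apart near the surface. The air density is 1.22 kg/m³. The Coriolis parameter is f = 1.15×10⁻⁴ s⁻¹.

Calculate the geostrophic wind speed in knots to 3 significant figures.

Pressure gradient: |∂P/∂n| = 1100 Pa / 616000 m = 1.79×10⁻³ Pa/m
Geostrophic balance (pressure-gradient force = Coriolis force):
V_g = (1/(fρ)) |∂P/∂n| = 1.79×10⁻³ / (1.15×10⁻⁴ × 1.22) = 12.7 m/s
Converting: 12.7 m/s × 1.944 = 24.7 knots

24.7 knots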